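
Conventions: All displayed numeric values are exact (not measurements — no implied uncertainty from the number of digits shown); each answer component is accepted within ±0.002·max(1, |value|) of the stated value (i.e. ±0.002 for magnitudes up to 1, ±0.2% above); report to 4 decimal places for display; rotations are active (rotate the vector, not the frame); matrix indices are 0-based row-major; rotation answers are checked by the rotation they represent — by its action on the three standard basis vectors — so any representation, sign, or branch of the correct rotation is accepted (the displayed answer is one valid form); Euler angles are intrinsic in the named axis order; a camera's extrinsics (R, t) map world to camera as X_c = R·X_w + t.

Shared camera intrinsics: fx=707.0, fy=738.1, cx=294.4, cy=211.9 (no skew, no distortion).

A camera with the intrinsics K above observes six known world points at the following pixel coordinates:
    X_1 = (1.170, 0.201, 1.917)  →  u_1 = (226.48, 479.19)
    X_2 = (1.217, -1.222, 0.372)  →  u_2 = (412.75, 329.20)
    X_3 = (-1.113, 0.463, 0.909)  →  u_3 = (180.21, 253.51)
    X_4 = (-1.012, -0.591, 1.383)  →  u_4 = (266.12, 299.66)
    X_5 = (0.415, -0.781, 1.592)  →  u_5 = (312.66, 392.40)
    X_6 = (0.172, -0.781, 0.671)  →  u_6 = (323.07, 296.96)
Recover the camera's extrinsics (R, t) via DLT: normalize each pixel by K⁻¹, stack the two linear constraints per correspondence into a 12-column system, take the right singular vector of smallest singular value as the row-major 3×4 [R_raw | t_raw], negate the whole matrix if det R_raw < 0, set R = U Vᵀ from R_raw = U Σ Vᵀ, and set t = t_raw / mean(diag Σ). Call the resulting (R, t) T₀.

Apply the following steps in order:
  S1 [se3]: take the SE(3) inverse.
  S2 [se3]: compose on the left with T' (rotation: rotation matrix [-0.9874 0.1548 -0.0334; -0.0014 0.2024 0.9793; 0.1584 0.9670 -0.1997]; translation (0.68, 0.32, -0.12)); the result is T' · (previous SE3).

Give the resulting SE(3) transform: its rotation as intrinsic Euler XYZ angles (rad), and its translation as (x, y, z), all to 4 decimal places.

source (pnp_recover): camera pose = R=[0.2621 -0.9484 -0.1787; 0.3948 -0.0636 0.9166; -0.8806 -0.3108 0.3577], t=(-0.3799, 0.0800, 6.7197)
after S1 (invert_se3): R=[0.2621 0.3948 -0.8806; -0.9484 -0.0636 -0.3108; -0.1787 0.9166 0.3577], t=(5.9854, 1.7330, -2.5449)
after S2 (compose_se3): R=[-0.3996 -0.4302 0.8094; -0.3673 0.8842 0.2886; -0.8399 -0.1820 -0.5114], t=(-4.8765, -1.8297, 3.0118)

rotation (euler_xyz) = (-2.6278, 0.9432, 2.3193), translation = (-4.8765, -1.8297, 3.0118)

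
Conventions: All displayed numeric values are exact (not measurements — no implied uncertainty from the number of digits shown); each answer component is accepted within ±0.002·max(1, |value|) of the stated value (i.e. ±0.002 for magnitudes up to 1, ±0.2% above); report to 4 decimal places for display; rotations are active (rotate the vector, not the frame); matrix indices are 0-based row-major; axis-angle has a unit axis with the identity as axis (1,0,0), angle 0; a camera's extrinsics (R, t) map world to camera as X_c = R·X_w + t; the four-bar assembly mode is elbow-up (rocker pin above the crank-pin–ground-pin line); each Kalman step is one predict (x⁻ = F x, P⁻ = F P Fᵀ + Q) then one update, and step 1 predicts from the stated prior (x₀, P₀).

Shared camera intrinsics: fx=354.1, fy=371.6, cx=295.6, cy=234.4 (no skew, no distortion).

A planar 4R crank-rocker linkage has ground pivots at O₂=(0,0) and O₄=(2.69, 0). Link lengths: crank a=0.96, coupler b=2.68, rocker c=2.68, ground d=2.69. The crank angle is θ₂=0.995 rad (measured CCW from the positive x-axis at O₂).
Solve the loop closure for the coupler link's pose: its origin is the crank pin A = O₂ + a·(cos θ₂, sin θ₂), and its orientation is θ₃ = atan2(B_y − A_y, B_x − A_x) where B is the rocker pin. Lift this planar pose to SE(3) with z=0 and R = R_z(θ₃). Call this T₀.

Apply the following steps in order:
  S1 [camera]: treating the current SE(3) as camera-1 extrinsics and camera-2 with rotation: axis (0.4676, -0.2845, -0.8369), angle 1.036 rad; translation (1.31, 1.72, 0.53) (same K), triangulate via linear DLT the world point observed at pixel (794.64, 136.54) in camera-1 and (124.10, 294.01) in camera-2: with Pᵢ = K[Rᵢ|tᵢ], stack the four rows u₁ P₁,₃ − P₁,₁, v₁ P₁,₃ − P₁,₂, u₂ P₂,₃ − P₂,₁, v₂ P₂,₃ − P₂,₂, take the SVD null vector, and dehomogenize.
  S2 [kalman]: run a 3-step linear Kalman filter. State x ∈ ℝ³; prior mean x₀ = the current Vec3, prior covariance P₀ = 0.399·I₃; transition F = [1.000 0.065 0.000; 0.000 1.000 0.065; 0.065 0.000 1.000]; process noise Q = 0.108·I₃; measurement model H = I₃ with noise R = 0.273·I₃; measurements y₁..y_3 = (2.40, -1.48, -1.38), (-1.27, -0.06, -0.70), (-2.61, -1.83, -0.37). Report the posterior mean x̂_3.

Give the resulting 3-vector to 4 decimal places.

result = (-1.2396, -1.3684, -0.4828)

source (fourbar_fk): coupler pose = R=[0.7185 -0.6955 0.0000; 0.6955 0.7185 0.0000; 0.0000 0.0000 1.0000], t=(0.5227, 0.8052, 0.0000)
after S1 (triangulate): (0.2263, -1.8530, 1.4007)
after S2 (kf_track): (-1.2396, -1.3684, -0.4828)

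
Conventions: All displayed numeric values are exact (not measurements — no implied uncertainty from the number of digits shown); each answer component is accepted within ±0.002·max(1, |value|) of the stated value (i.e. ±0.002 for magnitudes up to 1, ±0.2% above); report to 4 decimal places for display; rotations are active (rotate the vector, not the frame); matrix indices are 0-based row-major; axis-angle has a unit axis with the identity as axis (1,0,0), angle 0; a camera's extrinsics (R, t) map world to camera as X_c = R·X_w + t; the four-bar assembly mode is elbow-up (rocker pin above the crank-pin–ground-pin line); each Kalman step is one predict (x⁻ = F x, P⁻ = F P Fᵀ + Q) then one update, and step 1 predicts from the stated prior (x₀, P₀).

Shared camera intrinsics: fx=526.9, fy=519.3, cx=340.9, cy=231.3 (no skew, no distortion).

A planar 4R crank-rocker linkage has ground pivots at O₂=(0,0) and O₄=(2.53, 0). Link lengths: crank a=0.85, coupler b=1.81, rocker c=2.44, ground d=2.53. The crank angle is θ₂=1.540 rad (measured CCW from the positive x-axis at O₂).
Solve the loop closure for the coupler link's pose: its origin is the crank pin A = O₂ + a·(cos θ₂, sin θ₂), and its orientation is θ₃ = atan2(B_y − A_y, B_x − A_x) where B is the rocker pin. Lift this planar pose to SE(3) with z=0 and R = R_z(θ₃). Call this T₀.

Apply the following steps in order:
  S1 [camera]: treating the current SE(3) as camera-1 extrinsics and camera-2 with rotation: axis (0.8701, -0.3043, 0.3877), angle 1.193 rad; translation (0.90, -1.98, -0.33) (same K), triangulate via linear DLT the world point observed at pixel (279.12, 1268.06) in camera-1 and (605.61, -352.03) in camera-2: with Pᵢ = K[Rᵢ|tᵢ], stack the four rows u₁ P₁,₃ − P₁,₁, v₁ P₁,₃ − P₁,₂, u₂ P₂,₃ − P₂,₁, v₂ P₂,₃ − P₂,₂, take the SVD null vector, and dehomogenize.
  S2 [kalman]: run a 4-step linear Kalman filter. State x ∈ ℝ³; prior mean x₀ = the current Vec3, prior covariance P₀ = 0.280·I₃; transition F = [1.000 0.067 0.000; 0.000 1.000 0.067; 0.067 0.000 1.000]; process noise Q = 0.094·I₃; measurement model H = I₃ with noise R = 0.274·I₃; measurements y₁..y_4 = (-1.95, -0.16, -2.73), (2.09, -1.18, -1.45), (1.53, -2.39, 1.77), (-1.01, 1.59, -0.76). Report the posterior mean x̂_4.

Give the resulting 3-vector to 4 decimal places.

result = (0.1201, -0.0200, -0.2098)

source (fourbar_fk): coupler pose = R=[0.7136 -0.7005 0.0000; 0.7005 0.7136 0.0000; 0.0000 0.0000 1.0000], t=(0.0262, 0.8496, 0.0000)
after S1 (triangulate): (1.2439, 1.5409, 1.4128)
after S2 (kf_track): (0.1201, -0.0200, -0.2098)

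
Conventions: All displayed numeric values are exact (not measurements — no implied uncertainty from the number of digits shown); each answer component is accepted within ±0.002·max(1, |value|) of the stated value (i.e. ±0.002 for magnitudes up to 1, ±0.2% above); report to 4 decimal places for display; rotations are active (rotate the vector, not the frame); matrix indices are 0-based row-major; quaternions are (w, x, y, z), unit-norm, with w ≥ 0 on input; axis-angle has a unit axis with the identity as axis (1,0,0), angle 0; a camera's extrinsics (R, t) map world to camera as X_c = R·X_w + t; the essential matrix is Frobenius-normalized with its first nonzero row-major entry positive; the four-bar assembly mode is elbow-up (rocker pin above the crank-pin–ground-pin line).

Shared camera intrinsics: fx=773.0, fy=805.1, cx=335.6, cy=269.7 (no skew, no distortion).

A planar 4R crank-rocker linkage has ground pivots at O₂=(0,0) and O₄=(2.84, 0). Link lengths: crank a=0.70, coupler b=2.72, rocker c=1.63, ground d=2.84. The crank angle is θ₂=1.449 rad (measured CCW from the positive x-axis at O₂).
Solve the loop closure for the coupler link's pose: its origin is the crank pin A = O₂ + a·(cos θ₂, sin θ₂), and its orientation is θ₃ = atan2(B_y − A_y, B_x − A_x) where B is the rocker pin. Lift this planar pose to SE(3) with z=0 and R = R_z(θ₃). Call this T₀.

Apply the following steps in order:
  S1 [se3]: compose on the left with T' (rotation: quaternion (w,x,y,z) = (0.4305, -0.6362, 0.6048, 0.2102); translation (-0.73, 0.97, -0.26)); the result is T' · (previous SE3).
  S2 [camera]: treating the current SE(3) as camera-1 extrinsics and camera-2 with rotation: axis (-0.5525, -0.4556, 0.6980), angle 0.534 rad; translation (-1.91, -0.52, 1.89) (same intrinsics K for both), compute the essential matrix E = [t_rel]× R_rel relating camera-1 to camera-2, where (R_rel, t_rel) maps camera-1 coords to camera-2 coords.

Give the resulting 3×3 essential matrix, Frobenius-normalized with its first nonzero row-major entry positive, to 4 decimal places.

source (fourbar_fk): coupler pose = R=[0.9406 -0.3394 0.0000; 0.3394 0.9406 0.0000; 0.0000 0.0000 1.0000], t=(0.0850, 0.6948, 0.0000)
after S1 (compose_se3): R=[-0.1532 -0.9552 0.2533; -0.5189 0.2959 0.8020; -0.8410 -0.0085 -0.5410], t=(-1.3751, 0.9909, -0.5310)
after S2 (essential): [0.0734 -0.3785 0.5095; 0.1946 -0.1436 -0.4338; 0.3052 -0.4748 -0.1627]

matrix = [0.0734 -0.3785 0.5095; 0.1946 -0.1436 -0.4338; 0.3052 -0.4748 -0.1627]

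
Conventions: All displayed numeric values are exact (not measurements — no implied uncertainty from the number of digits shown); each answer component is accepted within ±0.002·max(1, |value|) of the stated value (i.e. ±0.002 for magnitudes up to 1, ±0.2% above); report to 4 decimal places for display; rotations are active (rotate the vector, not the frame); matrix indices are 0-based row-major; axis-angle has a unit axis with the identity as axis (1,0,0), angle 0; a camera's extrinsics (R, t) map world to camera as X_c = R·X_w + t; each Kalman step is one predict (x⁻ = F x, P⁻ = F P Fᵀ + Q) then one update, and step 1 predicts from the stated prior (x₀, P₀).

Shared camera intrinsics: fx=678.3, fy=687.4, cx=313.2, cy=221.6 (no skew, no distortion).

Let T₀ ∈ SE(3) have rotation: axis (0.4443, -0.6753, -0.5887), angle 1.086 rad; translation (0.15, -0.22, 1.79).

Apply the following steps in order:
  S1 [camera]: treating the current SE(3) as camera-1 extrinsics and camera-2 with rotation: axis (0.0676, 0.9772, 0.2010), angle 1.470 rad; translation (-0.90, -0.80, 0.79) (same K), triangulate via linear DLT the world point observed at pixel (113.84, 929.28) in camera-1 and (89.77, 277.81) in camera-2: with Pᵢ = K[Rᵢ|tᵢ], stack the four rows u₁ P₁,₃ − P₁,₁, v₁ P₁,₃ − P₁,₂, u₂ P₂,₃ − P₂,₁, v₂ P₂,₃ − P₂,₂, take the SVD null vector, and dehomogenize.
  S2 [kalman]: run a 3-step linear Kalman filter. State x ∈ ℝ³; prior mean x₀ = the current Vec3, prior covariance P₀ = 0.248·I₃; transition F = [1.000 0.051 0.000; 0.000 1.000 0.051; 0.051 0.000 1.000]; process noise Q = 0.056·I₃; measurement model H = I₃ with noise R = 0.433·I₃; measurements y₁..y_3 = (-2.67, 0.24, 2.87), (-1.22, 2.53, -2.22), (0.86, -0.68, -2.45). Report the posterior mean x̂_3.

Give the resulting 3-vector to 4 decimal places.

after S1 (triangulate): (-1.9095, 1.5733, 0.3213)
after S2 (kf_track): (-0.9607, 0.8495, -0.8440)

result = (-0.9607, 0.8495, -0.8440)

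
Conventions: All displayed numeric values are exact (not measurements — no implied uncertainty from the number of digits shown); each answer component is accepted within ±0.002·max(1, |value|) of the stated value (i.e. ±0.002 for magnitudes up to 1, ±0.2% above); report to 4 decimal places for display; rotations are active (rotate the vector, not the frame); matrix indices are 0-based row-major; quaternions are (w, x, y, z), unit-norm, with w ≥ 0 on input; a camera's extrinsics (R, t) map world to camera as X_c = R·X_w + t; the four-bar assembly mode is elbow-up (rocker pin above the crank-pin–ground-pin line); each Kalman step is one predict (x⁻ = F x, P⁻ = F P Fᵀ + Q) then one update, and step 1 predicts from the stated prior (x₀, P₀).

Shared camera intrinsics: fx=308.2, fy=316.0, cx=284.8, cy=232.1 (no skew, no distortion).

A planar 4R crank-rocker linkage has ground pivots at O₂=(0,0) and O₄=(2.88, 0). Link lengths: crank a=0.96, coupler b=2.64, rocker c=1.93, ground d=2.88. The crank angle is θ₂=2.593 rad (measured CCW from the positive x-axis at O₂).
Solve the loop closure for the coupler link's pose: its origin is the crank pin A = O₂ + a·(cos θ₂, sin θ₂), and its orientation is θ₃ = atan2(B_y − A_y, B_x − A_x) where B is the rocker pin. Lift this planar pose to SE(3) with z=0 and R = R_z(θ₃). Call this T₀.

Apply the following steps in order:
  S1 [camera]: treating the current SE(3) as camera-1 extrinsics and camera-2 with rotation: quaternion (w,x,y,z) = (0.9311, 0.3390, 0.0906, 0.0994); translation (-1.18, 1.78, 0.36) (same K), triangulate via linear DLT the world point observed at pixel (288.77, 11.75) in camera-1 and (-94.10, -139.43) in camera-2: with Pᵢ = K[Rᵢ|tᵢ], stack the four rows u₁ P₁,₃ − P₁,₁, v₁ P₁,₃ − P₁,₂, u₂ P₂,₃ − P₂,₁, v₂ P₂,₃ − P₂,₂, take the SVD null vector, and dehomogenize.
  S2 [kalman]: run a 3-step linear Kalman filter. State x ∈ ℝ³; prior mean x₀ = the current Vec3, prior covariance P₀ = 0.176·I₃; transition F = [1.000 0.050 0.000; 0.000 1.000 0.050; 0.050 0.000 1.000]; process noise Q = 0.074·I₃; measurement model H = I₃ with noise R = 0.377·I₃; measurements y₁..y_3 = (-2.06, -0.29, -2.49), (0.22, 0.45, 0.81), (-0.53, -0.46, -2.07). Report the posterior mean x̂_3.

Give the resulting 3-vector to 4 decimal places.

result = (-0.4966, -0.5355, -0.6076)

source (fourbar_fk): coupler pose = R=[0.9295 -0.3689 0.0000; 0.3689 0.9295 0.0000; 0.0000 0.0000 1.0000], t=(-0.8191, 0.5006, 0.0000)
after S1 (triangulate): (0.2105, -1.7423, 1.4931)
after S2 (kf_track): (-0.4966, -0.5355, -0.6076)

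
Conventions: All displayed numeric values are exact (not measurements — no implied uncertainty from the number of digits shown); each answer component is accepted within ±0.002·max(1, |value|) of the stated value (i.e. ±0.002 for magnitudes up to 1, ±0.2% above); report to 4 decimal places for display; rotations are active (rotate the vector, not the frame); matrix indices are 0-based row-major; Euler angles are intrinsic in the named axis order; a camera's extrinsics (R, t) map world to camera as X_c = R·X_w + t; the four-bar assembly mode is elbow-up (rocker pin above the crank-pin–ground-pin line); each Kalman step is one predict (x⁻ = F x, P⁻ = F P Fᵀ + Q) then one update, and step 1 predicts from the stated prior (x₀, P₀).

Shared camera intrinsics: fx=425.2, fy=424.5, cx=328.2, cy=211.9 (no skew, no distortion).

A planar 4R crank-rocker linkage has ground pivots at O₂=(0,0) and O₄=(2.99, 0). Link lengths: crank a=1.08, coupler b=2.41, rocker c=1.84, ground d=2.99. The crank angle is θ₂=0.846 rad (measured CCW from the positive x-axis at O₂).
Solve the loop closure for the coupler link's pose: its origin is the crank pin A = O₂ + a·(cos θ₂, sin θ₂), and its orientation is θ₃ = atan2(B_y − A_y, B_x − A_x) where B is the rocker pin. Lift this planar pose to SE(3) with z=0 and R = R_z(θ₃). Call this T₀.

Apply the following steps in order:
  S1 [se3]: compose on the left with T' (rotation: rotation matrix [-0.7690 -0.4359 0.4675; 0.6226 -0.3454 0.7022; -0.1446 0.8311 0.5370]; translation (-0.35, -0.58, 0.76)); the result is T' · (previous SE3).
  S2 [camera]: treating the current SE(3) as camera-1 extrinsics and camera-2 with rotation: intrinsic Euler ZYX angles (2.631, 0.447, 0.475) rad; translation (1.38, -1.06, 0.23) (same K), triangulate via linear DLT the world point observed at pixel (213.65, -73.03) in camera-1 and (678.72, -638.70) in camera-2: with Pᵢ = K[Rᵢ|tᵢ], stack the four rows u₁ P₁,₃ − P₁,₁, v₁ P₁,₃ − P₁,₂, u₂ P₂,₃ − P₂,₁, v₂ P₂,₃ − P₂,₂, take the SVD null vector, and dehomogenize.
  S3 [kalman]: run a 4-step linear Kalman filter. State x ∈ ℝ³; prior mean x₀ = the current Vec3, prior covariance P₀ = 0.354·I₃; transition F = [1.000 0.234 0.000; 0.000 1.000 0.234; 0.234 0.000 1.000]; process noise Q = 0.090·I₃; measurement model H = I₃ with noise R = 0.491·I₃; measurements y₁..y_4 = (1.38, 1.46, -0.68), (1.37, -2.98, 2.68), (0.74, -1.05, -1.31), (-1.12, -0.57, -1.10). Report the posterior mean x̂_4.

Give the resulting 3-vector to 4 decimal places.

result = (-0.1447, -0.6926, -0.3880)

source (fourbar_fk): coupler pose = R=[0.9043 -0.4270 0.0000; 0.4270 0.9043 0.0000; 0.0000 0.0000 1.0000], t=(0.7160, 0.8085, 0.0000)
after S1 (compose_se3): R=[-0.8815 -0.0658 0.4675; 0.4155 -0.5782 0.7022; 0.2241 0.8133 0.5370], t=(-1.2531, -0.4134, 1.3284)
after S2 (triangulate): (-0.7807, 1.6000, 0.0144)
after S3 (kf_track): (-0.1447, -0.6926, -0.3880)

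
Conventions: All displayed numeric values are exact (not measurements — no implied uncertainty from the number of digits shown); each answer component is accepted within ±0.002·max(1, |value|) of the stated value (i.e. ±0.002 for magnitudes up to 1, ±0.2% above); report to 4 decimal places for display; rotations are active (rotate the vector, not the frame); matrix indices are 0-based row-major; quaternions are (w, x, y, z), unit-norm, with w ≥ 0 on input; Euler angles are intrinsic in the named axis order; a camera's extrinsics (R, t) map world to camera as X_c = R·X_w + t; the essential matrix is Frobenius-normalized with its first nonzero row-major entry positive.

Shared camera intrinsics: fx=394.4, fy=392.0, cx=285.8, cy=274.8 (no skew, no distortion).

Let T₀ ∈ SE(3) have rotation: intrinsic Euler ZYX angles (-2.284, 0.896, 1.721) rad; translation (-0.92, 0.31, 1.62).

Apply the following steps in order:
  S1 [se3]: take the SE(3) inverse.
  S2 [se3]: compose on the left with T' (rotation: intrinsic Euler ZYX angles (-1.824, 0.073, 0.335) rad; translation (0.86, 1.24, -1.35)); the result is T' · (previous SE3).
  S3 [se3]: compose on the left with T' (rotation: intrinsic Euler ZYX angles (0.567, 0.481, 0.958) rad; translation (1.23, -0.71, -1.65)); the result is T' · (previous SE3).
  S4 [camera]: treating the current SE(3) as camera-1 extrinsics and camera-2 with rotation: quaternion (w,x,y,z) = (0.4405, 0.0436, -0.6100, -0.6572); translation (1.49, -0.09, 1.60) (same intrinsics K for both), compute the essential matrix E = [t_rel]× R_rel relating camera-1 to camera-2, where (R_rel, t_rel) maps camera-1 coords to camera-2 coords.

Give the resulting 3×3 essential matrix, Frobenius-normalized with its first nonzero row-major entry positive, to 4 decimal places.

after S1 (invert_se3): R=[-0.4087 -0.4725 -0.7808; -0.6183 -0.4860 0.6177; -0.6713 0.7353 -0.0935], t=(1.0354, -1.4189, -0.6941)
after S2 (compose_se3): R=[-0.2342 -0.5701 0.7875; 0.5448 0.5940 0.5920; -0.8052 0.5677 0.1714], t=(-0.4545, 0.5980, -2.5445)
after S3 (compose_se3): R=[-0.7041 -0.0433 0.7088; 0.7041 -0.1731 0.6887; 0.0929 0.9840 0.1524], t=(-0.7928, 0.8774, -2.3034)
after S4 (essential): [0.5145 -0.0314 -0.0563; -0.0862 0.6330 0.2552; -0.4740 -0.1796 -0.0298]

matrix = [0.5145 -0.0314 -0.0563; -0.0862 0.6330 0.2552; -0.4740 -0.1796 -0.0298]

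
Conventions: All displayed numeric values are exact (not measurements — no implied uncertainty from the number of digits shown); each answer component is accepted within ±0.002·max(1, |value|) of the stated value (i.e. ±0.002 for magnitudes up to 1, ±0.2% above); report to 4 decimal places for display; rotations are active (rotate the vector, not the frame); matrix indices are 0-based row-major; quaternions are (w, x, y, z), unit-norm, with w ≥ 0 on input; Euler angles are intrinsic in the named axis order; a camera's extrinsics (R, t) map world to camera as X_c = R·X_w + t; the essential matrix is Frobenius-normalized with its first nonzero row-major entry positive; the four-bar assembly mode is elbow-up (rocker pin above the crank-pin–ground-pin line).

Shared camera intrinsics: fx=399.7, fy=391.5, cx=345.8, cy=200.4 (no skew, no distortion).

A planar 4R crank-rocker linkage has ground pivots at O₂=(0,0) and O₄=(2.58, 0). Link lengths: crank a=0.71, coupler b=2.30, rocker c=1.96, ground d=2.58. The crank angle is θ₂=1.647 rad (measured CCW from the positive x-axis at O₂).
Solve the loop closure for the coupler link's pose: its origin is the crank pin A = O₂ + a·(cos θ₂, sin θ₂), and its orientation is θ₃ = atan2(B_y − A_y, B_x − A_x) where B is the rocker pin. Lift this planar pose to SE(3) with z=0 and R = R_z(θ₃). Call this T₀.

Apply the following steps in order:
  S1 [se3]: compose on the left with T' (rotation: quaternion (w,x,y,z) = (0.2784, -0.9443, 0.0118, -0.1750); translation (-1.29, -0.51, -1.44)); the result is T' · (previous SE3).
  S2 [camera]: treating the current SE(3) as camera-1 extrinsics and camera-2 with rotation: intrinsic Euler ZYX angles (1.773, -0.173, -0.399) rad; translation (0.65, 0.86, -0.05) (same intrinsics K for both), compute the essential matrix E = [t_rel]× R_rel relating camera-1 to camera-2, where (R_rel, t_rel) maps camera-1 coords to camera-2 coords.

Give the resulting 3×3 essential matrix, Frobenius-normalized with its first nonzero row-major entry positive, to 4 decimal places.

source (fourbar_fk): coupler pose = R=[0.8673 -0.4978 0.0000; 0.4978 0.8673 0.0000; 0.0000 0.0000 1.0000], t=(-0.0541, 0.7079, 0.0000)
after S1 (compose_se3): R=[0.8514 -0.4020 0.3371; -0.5243 -0.6730 0.5217; 0.0172 -0.6209 -0.7837], t=(-1.2875, -1.1015, -1.8327)
after S2 (essential): [0.1283 0.2988 -0.2044; -0.3503 -0.3169 0.3785; 0.4395 -0.5217 -0.1441]

matrix = [0.1283 0.2988 -0.2044; -0.3503 -0.3169 0.3785; 0.4395 -0.5217 -0.1441]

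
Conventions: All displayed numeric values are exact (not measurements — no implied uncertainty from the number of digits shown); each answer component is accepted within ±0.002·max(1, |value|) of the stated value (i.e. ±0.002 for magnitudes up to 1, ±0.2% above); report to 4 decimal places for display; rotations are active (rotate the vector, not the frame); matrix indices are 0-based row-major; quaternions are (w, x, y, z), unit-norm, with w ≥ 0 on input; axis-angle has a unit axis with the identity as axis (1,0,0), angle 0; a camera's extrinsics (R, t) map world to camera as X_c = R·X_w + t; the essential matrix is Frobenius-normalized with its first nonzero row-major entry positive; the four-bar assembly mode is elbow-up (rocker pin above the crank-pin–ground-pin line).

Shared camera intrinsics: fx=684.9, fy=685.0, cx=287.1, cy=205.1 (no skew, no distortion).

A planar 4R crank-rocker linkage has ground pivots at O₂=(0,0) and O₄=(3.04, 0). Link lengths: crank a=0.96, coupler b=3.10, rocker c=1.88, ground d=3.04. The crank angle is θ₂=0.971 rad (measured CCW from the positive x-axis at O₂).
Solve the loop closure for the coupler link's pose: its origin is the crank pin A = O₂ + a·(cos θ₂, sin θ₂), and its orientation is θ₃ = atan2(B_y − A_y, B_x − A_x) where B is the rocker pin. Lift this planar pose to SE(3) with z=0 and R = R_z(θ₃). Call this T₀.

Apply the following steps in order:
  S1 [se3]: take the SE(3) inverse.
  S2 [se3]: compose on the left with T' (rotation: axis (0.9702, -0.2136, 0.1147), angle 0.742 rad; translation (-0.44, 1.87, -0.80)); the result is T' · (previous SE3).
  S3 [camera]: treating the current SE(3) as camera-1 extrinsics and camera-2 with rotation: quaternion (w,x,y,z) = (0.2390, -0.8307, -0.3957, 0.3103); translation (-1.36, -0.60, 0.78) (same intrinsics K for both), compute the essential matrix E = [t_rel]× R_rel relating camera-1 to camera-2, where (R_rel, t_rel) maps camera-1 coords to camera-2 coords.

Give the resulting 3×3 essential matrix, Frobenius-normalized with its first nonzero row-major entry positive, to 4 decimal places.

source (fourbar_fk): coupler pose = R=[0.9421 -0.3353 0.0000; 0.3353 0.9421 0.0000; 0.0000 0.0000 1.0000], t=(0.5419, 0.7924, 0.0000)
after S1 (invert_se3): R=[0.9421 0.3353 0.0000; -0.3353 0.9421 0.0000; 0.0000 0.0000 1.0000], t=(-0.7762, -0.5648, 0.0000)
after S2 (compose_se3): R=[0.9718 0.2058 -0.1151; -0.2295 0.7134 -0.6621; -0.0541 0.6698 0.7406], t=(-1.1297, 1.4290, -1.3014)
after S3 (essential): [0.1110 -0.1910 -0.3027; -0.4214 -0.1695 -0.4931; -0.5382 0.2549 0.2356]

matrix = [0.1110 -0.1910 -0.3027; -0.4214 -0.1695 -0.4931; -0.5382 0.2549 0.2356]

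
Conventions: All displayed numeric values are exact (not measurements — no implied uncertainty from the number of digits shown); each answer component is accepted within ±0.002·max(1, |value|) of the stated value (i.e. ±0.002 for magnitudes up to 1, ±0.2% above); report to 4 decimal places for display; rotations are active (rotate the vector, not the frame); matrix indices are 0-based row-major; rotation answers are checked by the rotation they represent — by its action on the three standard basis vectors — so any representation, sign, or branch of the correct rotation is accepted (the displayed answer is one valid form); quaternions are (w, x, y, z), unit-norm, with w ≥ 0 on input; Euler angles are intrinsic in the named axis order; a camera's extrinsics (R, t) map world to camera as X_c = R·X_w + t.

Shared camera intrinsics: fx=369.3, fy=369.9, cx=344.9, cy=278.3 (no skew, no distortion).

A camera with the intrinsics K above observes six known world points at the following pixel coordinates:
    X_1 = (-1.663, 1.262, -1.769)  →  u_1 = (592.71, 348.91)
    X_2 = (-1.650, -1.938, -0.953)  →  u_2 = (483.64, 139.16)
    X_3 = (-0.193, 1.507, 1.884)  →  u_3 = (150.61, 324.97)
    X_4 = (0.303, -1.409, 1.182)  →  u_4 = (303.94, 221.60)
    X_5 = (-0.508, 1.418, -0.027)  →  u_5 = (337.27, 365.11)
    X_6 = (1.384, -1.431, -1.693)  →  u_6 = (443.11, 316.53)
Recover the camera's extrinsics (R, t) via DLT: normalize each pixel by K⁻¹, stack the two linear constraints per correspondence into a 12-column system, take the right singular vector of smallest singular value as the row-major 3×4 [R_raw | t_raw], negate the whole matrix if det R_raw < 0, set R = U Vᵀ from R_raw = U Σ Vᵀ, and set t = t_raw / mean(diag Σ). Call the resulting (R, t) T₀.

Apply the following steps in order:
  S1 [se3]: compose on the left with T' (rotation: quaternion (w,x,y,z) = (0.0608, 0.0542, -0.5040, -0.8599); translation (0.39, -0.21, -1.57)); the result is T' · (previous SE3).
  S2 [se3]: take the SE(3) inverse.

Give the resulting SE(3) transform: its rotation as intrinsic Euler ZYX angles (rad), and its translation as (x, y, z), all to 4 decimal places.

source (pnp_recover): camera pose = R=[-0.2112 -0.2509 -0.9447; 0.6623 0.6741 -0.3271; 0.7189 -0.6948 0.0238], t=(0.1500, 0.2000, 4.8799)
after S1 (compose_se3): R=[0.1305 0.3885 0.9122; 0.3310 -0.8843 0.3293; 0.9346 0.2589 -0.2440], t=(-0.5019, 3.8665, 0.9721)
after S2 (invert_se3): R=[0.1305 0.3310 0.9346; 0.3885 -0.8843 0.2589; 0.9122 0.3293 -0.2440], t=(-2.1228, 3.3625, -0.5784)

rotation (euler_zyx) = (1.2469, -1.1485, 2.2084), translation = (-2.1228, 3.3625, -0.5784)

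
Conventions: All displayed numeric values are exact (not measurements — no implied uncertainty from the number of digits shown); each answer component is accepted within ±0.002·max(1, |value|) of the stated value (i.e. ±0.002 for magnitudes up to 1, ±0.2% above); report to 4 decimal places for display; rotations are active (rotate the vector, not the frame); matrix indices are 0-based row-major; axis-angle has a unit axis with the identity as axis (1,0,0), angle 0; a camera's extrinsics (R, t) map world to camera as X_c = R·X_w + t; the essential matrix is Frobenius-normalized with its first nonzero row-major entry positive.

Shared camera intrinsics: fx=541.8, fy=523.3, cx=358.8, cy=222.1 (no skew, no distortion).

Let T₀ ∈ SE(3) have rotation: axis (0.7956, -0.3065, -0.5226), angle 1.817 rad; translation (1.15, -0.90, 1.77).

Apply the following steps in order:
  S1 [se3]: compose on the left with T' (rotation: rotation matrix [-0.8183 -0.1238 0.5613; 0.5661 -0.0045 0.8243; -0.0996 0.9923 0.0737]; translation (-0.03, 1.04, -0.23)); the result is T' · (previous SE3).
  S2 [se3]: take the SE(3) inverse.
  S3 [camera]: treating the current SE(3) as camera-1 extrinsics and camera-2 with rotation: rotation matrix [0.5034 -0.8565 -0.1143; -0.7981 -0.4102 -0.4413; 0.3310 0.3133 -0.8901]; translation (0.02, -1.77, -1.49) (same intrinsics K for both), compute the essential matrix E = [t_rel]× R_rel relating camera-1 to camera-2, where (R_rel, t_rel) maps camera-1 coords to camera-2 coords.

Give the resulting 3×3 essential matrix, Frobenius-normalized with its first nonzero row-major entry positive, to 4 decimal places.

matrix = [0.4120 0.1819 0.2659; -0.2910 -0.1719 -0.3499; 0.4626 -0.0164 -0.5249]

after S1 (compose_se3): R=[-0.4678 0.3941 0.7911; 0.1300 0.9160 -0.3794; -0.8742 -0.0746 -0.4798], t=(0.1339, 3.1541, -1.1071)
after S2 (invert_se3): R=[-0.4678 0.1300 -0.8742; 0.3941 0.9160 -0.0746; 0.7911 -0.3794 -0.4798], t=(-1.3153, -3.0247, 0.5596)
after S3 (essential): [0.4120 0.1819 0.2659; -0.2910 -0.1719 -0.3499; 0.4626 -0.0164 -0.5249]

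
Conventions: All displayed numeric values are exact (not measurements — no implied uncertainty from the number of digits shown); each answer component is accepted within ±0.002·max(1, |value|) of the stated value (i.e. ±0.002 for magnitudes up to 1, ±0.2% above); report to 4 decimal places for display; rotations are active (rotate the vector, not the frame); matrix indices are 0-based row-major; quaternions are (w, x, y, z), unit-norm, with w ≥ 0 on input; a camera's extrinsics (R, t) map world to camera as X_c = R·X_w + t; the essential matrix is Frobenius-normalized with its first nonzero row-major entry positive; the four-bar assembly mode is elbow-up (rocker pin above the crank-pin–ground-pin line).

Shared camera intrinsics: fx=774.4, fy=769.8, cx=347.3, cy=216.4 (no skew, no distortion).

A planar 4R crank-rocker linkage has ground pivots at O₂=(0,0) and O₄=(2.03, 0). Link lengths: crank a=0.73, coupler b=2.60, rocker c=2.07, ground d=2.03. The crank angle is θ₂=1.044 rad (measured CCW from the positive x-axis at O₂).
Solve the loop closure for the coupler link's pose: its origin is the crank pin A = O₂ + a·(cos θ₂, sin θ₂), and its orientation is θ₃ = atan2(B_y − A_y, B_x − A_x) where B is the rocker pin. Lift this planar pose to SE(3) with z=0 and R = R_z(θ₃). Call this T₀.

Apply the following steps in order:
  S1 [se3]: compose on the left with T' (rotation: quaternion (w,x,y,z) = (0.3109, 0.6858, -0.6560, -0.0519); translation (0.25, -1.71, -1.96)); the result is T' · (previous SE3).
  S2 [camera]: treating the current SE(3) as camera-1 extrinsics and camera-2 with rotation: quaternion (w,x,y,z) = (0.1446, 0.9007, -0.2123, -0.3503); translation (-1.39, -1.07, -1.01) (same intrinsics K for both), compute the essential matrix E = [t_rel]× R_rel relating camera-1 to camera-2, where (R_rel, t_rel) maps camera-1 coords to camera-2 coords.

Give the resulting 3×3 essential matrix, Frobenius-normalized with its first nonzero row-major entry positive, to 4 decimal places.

source (fourbar_fk): coupler pose = R=[0.8512 -0.5248 0.0000; 0.5248 0.8512 0.0000; 0.0000 0.0000 1.0000], t=(0.3670, 0.6310, 0.0000)
after S1 (compose_se3): R=[-0.3413 -0.8087 -0.4791; -0.7650 0.5351 -0.3583; 0.5461 0.2442 -0.8013], t=(-0.2482, -2.0180, -1.5244)
after S2 (essential): [0.5092 0.4141 0.0009; -0.2021 -0.0564 -0.4733; 0.0822 0.1834 -0.5107]

matrix = [0.5092 0.4141 0.0009; -0.2021 -0.0564 -0.4733; 0.0822 0.1834 -0.5107]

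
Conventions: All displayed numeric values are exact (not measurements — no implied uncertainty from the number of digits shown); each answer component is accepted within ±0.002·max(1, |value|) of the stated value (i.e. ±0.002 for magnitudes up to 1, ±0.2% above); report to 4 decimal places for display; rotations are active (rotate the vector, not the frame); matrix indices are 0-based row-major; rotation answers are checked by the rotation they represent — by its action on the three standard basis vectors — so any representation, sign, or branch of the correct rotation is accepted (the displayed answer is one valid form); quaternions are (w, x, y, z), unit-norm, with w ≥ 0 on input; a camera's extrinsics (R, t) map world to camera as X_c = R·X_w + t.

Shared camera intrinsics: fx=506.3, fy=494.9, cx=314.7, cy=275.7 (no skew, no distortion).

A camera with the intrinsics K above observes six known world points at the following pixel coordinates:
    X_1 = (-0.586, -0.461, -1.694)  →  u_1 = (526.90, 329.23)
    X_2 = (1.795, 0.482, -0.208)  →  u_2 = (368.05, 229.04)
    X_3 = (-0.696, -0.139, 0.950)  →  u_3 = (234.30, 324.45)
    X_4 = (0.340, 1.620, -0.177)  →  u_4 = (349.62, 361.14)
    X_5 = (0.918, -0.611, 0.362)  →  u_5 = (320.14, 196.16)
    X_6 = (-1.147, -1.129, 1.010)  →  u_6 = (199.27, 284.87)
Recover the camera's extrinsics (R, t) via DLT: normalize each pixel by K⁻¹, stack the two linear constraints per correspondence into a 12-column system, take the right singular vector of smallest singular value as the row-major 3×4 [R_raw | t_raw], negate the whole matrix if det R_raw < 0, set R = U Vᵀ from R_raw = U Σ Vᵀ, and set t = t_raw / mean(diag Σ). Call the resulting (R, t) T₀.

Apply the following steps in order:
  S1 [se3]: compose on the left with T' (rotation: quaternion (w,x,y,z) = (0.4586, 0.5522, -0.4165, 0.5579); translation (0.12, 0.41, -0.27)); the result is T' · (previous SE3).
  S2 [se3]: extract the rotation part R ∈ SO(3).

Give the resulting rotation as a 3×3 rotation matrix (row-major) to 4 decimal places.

source (pnp_recover): camera pose = R=[0.1481 -0.0202 -0.9888; -0.6878 0.7163 -0.1176; 0.7106 0.6975 0.0922], t=(0.2700, 0.2100, 5.3500)
after S1 (compose_se3): R=[0.8393 -0.5333 0.1057; -0.5227 -0.8450 -0.1133; 0.1498 0.0399 -0.9879], t=(1.1768, -4.8210, 0.2392)
after S2 (rot_of_se3): [0.8393 -0.5333 0.1057; -0.5227 -0.8450 -0.1133; 0.1498 0.0399 -0.9879]

rotation (matrix) = ((0.8393, -0.5333, 0.1057), (-0.5227, -0.8450, -0.1133), (0.1498, 0.0399, -0.9879))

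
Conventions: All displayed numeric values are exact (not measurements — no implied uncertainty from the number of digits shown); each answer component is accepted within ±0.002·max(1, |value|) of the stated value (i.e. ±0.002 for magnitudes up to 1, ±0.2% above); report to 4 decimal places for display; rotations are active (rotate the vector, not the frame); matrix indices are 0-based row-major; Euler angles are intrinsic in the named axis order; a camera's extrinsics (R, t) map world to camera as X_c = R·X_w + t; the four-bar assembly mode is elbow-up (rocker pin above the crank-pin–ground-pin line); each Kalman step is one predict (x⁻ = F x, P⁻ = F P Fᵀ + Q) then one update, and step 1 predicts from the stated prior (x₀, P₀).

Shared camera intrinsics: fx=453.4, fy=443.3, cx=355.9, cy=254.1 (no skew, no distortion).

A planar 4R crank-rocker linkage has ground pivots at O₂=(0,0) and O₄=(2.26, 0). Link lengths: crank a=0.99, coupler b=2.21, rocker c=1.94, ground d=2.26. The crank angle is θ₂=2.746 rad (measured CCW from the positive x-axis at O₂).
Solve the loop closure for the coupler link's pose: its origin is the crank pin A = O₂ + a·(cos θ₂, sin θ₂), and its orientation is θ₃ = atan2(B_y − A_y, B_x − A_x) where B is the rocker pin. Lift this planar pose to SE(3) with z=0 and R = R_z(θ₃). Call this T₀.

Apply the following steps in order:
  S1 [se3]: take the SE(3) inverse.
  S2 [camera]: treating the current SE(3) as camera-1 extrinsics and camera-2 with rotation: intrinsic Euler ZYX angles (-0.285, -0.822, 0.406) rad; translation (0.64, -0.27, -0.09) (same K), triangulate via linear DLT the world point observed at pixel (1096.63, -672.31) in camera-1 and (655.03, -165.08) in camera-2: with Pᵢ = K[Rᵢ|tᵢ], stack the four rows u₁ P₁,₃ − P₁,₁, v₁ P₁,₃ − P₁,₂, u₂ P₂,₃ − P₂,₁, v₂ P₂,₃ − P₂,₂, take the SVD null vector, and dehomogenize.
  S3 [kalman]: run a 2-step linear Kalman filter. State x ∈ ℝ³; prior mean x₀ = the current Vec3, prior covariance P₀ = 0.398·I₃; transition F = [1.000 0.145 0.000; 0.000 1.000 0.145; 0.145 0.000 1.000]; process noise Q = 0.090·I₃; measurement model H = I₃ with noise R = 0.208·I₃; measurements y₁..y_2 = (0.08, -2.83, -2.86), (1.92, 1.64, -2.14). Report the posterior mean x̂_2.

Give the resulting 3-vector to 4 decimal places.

source (fourbar_fk): coupler pose = R=[0.8680 -0.4966 0.0000; 0.4966 0.8680 0.0000; 0.0000 0.0000 1.0000], t=(-0.9135, 0.3815, 0.0000)
after S1 (invert_se3): R=[0.8680 0.4966 0.0000; -0.4966 0.8680 0.0000; 0.0000 0.0000 1.0000], t=(0.6034, -0.7848, 0.0000)
after S2 (triangulate): (1.1629, -0.4661, 0.8455)
after S3 (kf_track): (1.0831, -0.2311, -1.7963)

result = (1.0831, -0.2311, -1.7963)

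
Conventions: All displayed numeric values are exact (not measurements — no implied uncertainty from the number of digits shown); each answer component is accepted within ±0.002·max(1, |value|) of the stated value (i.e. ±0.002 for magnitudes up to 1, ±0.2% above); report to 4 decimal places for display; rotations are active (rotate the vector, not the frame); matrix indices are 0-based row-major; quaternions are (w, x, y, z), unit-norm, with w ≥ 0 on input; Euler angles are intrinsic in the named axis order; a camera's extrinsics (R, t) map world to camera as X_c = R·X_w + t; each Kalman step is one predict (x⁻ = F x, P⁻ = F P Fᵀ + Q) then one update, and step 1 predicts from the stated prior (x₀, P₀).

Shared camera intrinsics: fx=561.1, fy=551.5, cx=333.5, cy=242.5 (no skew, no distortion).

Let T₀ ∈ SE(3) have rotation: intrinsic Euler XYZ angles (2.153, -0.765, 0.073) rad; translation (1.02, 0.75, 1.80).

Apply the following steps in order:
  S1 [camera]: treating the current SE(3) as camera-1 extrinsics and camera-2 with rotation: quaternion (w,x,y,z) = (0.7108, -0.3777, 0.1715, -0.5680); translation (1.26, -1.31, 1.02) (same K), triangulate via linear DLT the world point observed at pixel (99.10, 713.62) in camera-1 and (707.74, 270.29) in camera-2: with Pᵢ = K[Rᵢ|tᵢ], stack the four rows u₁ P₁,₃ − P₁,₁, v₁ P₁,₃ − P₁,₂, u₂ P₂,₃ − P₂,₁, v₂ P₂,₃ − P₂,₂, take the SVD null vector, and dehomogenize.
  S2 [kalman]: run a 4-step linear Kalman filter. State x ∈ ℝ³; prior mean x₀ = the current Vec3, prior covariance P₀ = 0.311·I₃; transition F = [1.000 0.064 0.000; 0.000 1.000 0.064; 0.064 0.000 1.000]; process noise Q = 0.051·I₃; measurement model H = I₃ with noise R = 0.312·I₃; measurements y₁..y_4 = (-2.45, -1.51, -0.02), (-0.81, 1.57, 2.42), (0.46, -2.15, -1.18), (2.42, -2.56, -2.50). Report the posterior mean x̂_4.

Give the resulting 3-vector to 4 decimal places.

result = (0.2081, -1.3149, -0.6880)

after S1 (triangulate): (-1.1450, -0.5474, 1.0867)
after S2 (kf_track): (0.2081, -1.3149, -0.6880)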